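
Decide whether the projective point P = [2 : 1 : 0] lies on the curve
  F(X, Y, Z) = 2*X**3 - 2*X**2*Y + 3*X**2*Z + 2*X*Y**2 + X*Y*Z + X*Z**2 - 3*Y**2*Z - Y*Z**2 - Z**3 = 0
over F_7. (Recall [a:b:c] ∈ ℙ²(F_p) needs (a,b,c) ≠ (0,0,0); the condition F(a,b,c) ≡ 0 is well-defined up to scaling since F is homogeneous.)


F(2,1,0) ≡ 5 (mod 7); P is NOT on the curve.

Evaluate F(2, 1, 0) term-by-term (mod 7).
  2*X**3 ↦ 2·8·1·1 = 16
  -2*X**2*Y ↦ -2·4·1·1 = -8
  3*X**2*Z ↦ 3·4·1·0 = 0
  2*X*Y**2 ↦ 2·2·1·1 = 4
  X*Y*Z ↦ 1·2·1·0 = 0
  X*Z**2 ↦ 1·2·1·0 = 0
  -3*Y**2*Z ↦ -3·1·1·0 = 0
  -Y*Z**2 ↦ -1·1·1·0 = 0
  -Z**3 ↦ -1·1·1·0 = 0
Sum: F(2, 1, 0) = (16) + (-8) + (0) + (4) + (0) + (0) + (0) + (0) + (0) = 12.
Reducing mod 7: 12 ≡ 5 (mod 7).
Since F(a, b, c) ≡ 5 ≠ 0 (mod 7), P does NOT lie on the curve.


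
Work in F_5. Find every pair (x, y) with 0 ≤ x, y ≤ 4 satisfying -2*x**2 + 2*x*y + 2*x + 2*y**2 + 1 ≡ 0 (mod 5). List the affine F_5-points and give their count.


Affine F_5-points: {(1, 1), (1, 3), (2, 4), (3, 3), (3, 4)}; count = 5.

For each of the 25 pairs (x, y) ∈ F_5², evaluate f(x, y) mod 5. Record the zeros.
  x = 0: [0↦1, 1↦3, 2↦4, 3↦4, 4↦3]  zeros at y ∈ ∅
  x = 1: [0↦1, 1↦0, 2↦3, 3↦0, 4↦1]  zeros at y ∈ {1, 3}
  x = 2: [0↦2, 1↦3, 2↦3, 3↦2, 4↦0]  zeros at y ∈ {4}
  x = 3: [0↦4, 1↦2, 2↦4, 3↦0, 4↦0]  zeros at y ∈ {3, 4}
  x = 4: [0↦2, 1↦2, 2↦1, 3↦4, 4↦1]  zeros at y ∈ ∅
Collecting zeros: affine points = {(1, 1), (1, 3), (2, 4), (3, 3), (3, 4)}.
Total count |C(F_5)_aff| = 5.


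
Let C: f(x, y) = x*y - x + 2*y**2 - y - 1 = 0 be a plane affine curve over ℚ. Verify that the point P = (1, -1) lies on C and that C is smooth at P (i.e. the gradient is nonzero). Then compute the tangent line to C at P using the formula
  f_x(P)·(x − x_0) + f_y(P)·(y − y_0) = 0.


Tangent line at P: -2*x - 4*y - 2 = 0.

Step 1: f(1, -1) = 0, so P lies on C.
Step 2: partial derivatives
  f_x(x, y) = y - 1, f_y(x, y) = x + 4*y - 1.
  f_x(P) = -2, f_y(P) = -4 (gradient nonzero, so P is smooth).
Step 3: tangent line at P: -2·(x − 1) + -4·(y − -1) = 0.
Expanding: -2*x - 4*y - 2 = 0.


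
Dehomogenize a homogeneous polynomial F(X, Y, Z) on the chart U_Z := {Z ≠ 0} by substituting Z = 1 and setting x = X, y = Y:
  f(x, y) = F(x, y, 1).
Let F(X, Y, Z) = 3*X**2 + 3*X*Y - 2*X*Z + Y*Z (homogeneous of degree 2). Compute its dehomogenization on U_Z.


f(x, y) = 3*x**2 + 3*x*y - 2*x + y

On U_Z we set Z = 1. Each monomial c·X^i·Y^j·Z^k in F becomes c·x^i·y^j·1^k = c·x^i·y^j.
Substituting Z = 1: F(X, Y, 1) = 3*x**2 + 3*x*y - 2*x + y.
Note: deg(f) ≤ deg(F) = 2; strict inequality happens when F is divisible by Z (lost terms).


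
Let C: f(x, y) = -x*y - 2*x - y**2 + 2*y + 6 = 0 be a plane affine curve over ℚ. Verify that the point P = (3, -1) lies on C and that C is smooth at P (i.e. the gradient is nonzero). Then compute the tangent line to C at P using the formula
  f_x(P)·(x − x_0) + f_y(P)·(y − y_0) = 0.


Tangent line at P: -x + y + 4 = 0.

Step 1: f(3, -1) = 0, so P lies on C.
Step 2: partial derivatives
  f_x(x, y) = -y - 2, f_y(x, y) = -x - 2*y + 2.
  f_x(P) = -1, f_y(P) = 1 (gradient nonzero, so P is smooth).
Step 3: tangent line at P: -1·(x − 3) + 1·(y − -1) = 0.
Expanding: -x + y + 4 = 0.


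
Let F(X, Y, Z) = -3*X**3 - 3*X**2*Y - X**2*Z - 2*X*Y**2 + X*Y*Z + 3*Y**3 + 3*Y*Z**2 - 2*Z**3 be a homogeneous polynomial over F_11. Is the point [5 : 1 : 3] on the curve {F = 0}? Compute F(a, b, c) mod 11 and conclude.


F(5,1,3) ≡ 6 (mod 11); P is NOT on the curve.

Evaluate F(5, 1, 3) term-by-term (mod 11).
  -3*X**3 ↦ -3·125·1·1 = -375
  -3*X**2*Y ↦ -3·25·1·1 = -75
  -X**2*Z ↦ -1·25·1·3 = -75
  -2*X*Y**2 ↦ -2·5·1·1 = -10
  X*Y*Z ↦ 1·5·1·3 = 15
  3*Y**3 ↦ 3·1·1·1 = 3
  3*Y*Z**2 ↦ 3·1·1·9 = 27
  -2*Z**3 ↦ -2·1·1·27 = -54
Sum: F(5, 1, 3) = (-375) + (-75) + (-75) + (-10) + (15) + (3) + (27) + (-54) = -544.
Reducing mod 11: -544 ≡ 6 (mod 11).
Since F(a, b, c) ≡ 6 ≠ 0 (mod 11), P does NOT lie on the curve.


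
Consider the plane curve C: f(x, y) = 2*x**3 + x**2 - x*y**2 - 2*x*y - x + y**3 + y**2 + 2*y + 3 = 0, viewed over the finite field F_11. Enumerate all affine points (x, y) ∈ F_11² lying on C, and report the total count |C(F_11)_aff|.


Affine F_11-points: {(1, 8), (2, 3), (3, 2), (3, 9), (4, 0), (4, 7), (5, 6), (6, 1), (8, 4), (8, 10), (9, 10), (10, 5), (10, 10)}; count = 13.

For each of the 121 pairs (x, y) ∈ F_11², evaluate f(x, y) mod 11. Record the zeros.
  x = 0: [0↦3, 1↦7, 2↦8, 3↦1, 4↦3, 5↦9, 6↦3, 7↦2, 8↦1, 9↦6, 10↦1]  zeros at y ∈ ∅
  x = 1: [0↦5, 1↦6, 2↦2, 3↦10, 4↦3, 5↦9, 6↦1, 7↦7, 8↦0, 9↦8, 10↦4]  zeros at y ∈ {8}
  x = 2: [0↦10, 1↦8, 2↦10, 3↦0, 4↦6, 5↦1, 6↦2, 7↦4, 8↦2, 9↦2, 10↦10]  zeros at y ∈ {3}
  x = 3: [0↦8, 1↦3, 2↦0, 3↦5, 4↦2, 5↦8, 6↦7, 7↦5, 8↦8, 9↦0, 10↦9]  zeros at y ∈ {2, 9}
  x = 4: [0↦0, 1↦3, 2↦6, 3↦4, 4↦3, 5↦9, 6↦6, 7↦0, 8↦8, 9↦3, 10↦2]  zeros at y ∈ {0, 7}
  x = 5: [0↦9, 1↦9, 2↦7, 3↦9, 4↦10, 5↦5, 6↦0, 7↦1, 8↦3, 9↦1, 10↦1]  zeros at y ∈ {6}
  x = 6: [0↦3, 1↦0, 2↦4, 3↦10, 4↦2, 5↦8, 6↦1, 7↦9, 8↦5, 9↦6, 10↦7]  zeros at y ∈ {1}
  x = 7: [0↦5, 1↦10, 2↦9, 3↦8, 4↦2, 5↦8, 6↦10, 7↦3, 8↦4, 9↦8, 10↦10]  zeros at y ∈ ∅
  x = 8: [0↦5, 1↦7, 2↦1, 3↦4, 4↦0, 5↦6, 6↦6, 7↦6, 8↦1, 9↦8, 10↦0]  zeros at y ∈ {4, 10}
  x = 9: [0↦4, 1↦3, 2↦3, 3↦10, 4↦8, 5↦3, 6↦1, 7↦8, 8↦8, 9↦7, 10↦0]  zeros at y ∈ {10}
  x = 10: [0↦3, 1↦10, 2↦5, 3↦5, 4↦5, 5↦0, 6↦7, 7↦10, 8↦4, 9↦6, 10↦0]  zeros at y ∈ {5, 10}
Collecting zeros: affine points = {(1, 8), (2, 3), (3, 2), (3, 9), (4, 0), (4, 7), (5, 6), (6, 1), (8, 4), (8, 10), (9, 10), (10, 5), (10, 10)}.
Total count |C(F_11)_aff| = 13.


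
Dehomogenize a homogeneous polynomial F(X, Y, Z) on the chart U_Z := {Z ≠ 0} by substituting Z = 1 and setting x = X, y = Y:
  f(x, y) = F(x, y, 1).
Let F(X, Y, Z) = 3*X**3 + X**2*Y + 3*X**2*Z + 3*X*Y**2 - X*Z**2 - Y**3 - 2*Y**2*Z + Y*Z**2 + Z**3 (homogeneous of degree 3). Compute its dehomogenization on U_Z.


f(x, y) = 3*x**3 + x**2*y + 3*x**2 + 3*x*y**2 - x - y**3 - 2*y**2 + y + 1

On U_Z we set Z = 1. Each monomial c·X^i·Y^j·Z^k in F becomes c·x^i·y^j·1^k = c·x^i·y^j.
Substituting Z = 1: F(X, Y, 1) = 3*x**3 + x**2*y + 3*x**2 + 3*x*y**2 - x - y**3 - 2*y**2 + y + 1.
Note: deg(f) ≤ deg(F) = 3; strict inequality happens when F is divisible by Z (lost terms).


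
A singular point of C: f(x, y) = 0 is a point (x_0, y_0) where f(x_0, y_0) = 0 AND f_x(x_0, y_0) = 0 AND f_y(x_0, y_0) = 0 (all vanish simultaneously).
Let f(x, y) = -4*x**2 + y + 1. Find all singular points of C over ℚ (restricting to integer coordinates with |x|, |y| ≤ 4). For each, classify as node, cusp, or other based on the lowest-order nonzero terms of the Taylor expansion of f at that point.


No singular points in the scanned grid; C is smooth there.

Compute partial derivatives:
  f_x = -8*x.
  f_y = 1.
f_y = 1 is a nonzero constant, so f_y never vanishes: no point (x, y) can satisfy f = f_x = f_y = 0. In particular no (x, y) ∈ {−4, ..., 4}² is singular; the curve is smooth.


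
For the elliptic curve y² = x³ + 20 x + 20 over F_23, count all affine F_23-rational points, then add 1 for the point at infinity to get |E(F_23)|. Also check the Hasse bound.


Affine points = {(1, 8), (1, 15), (4, 7), (4, 16), (8, 5), (8, 18), (9, 3), (9, 20), (10, 1), (10, 22), (13, 4), (13, 19), (14, 10), (14, 13), (17, 11), (17, 12), (18, 5), (18, 18), (20, 5), (20, 18), (21, 8), (21, 15)}; affine count = 22; |E(F_23)| = 23.

Discriminant check: Δ ∝ 4a³ + 27b² = 4·20³ + 27·20² = 4·8000 + 27·400 ≡ 20 (mod 23). Nonzero ⇒ E is nonsingular.
For each x ∈ F_23, compute rhs = x³ + 20·x + 20 mod 23, then count y ∈ F_23 with y² ≡ rhs.
  x = 0: rhs = 20, matching y values: none (0 points).
  x = 1: rhs = 18, matching y values: 8, 15 (2 points).
  x = 2: rhs = 22, matching y values: none (0 points).
  x = 3: rhs = 15, matching y values: none (0 points).
  x = 4: rhs = 3, matching y values: 7, 16 (2 points).
  x = 5: rhs = 15, matching y values: none (0 points).
  x = 6: rhs = 11, matching y values: none (0 points).
  x = 7: rhs = 20, matching y values: none (0 points).
  x = 8: rhs = 2, matching y values: 5, 18 (2 points).
  x = 9: rhs = 9, matching y values: 3, 20 (2 points).
  x = 10: rhs = 1, matching y values: 1, 22 (2 points).
  x = 11: rhs = 7, matching y values: none (0 points).
  x = 12: rhs = 10, matching y values: none (0 points).
  x = 13: rhs = 16, matching y values: 4, 19 (2 points).
  x = 14: rhs = 8, matching y values: 10, 13 (2 points).
  x = 15: rhs = 15, matching y values: none (0 points).
  x = 16: rhs = 20, matching y values: none (0 points).
  x = 17: rhs = 6, matching y values: 11, 12 (2 points).
  x = 18: rhs = 2, matching y values: 5, 18 (2 points).
  x = 19: rhs = 14, matching y values: none (0 points).
  x = 20: rhs = 2, matching y values: 5, 18 (2 points).
  x = 21: rhs = 18, matching y values: 8, 15 (2 points).
  x = 22: rhs = 22, matching y values: none (0 points).
Total affine count: 22.
Full point count |E(F_23)| = 22 + 1 = 23.
Hasse bound: |23 − (23+1)| = |-1| = 1 ≤ 2√23 ≈ 9.5917 ✓.


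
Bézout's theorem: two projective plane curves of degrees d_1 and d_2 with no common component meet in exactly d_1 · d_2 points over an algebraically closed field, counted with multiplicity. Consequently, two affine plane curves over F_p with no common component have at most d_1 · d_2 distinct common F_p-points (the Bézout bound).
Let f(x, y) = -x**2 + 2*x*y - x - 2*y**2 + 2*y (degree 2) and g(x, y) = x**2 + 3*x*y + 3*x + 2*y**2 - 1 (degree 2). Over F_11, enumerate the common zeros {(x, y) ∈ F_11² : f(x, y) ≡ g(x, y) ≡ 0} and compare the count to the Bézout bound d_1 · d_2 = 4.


Common zeros: {(5, 7), (8, 2)}; count = 2; Bézout bound = 4.

deg(f) = 2, deg(g) = 2, so Bézout bound = 4.
Scan x ∈ F_11. For each x, list the y ∈ F_11 with f(x, y) ≡ 0 and those with g(x, y) ≡ 0 (mod 11); the common zeros in that column are the intersection.
  x = 0: f ≡ 0 at y ∈ {0, 1}; g ≡ 0 at y ∈ ∅; common: ∅.
  x = 1: f ≡ 0 at y ∈ {1}; g ≡ 0 at y ∈ ∅; common: ∅.
  x = 2: f ≡ 0 at y ∈ ∅; g ≡ 0 at y ∈ ∅; common: ∅.
  x = 3: f ≡ 0 at y ∈ {5, 10}; g ≡ 0 at y ∈ {6}; common: ∅.
  x = 4: f ≡ 0 at y ∈ ∅; g ≡ 0 at y ∈ {7, 9}; common: ∅.
  x = 5: f ≡ 0 at y ∈ {7, 10}; g ≡ 0 at y ∈ {2, 7}; common: {7}.
  x = 6: f ≡ 0 at y ∈ {2, 5}; g ≡ 0 at y ∈ ∅; common: ∅.
  x = 7: f ≡ 0 at y ∈ ∅; g ≡ 0 at y ∈ ∅; common: ∅.
  x = 8: f ≡ 0 at y ∈ {2, 7}; g ≡ 0 at y ∈ {2, 8}; common: {2}.
  x = 9: f ≡ 0 at y ∈ ∅; g ≡ 0 at y ∈ {6, 8}; common: ∅.
  x = 10: f ≡ 0 at y ∈ {0}; g ≡ 0 at y ∈ {9}; common: ∅.
Collecting: common zeros = {(5, 7), (8, 2)}, so the count is 2.
Comparison with the Bézout bound: 2 ≤ 4 = deg(f)·deg(g), as expected for curves with no common component (the affine F_11-count falls short of the bound because intersections may lie at infinity, over extension fields, or carry multiplicity).


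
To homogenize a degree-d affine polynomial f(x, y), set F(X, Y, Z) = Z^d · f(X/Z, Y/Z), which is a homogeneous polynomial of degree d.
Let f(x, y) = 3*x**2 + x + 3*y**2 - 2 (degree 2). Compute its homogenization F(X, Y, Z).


F(X, Y, Z) = 3*X**2 + X*Z + 3*Y**2 - 2*Z**2

deg(f) = 2.
Substitute x = X/Z, y = Y/Z into f, then multiply by Z^2.
  monomial 3·x^2·y^0 ↦ 3·X^2·Y^0·Z^0.
  monomial 1·x^1·y^0 ↦ 1·X^1·Y^0·Z^1.
  monomial 3·x^0·y^2 ↦ 3·X^0·Y^2·Z^0.
  monomial -2·x^0·y^0 ↦ -2·X^0·Y^0·Z^2.
Collecting: F(X, Y, Z) = 3*X**2 + X*Z + 3*Y**2 - 2*Z**2.


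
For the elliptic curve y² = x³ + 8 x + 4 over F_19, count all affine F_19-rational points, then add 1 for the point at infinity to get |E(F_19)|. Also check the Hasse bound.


Affine points = {(0, 2), (0, 17), (2, 3), (2, 16), (3, 6), (3, 13), (4, 9), (4, 10), (5, 6), (5, 13), (7, 2), (7, 17), (9, 8), (9, 11), (10, 1), (10, 18), (11, 6), (11, 13), (12, 2), (12, 17), (13, 5), (13, 14)}; affine count = 22; |E(F_19)| = 23.

Discriminant check: Δ ∝ 4a³ + 27b² = 4·8³ + 27·4² = 4·512 + 27·16 ≡ 10 (mod 19). Nonzero ⇒ E is nonsingular.
For each x ∈ F_19, compute rhs = x³ + 8·x + 4 mod 19, then count y ∈ F_19 with y² ≡ rhs.
  x = 0: rhs = 4, matching y values: 2, 17 (2 points).
  x = 1: rhs = 13, matching y values: none (0 points).
  x = 2: rhs = 9, matching y values: 3, 16 (2 points).
  x = 3: rhs = 17, matching y values: 6, 13 (2 points).
  x = 4: rhs = 5, matching y values: 9, 10 (2 points).
  x = 5: rhs = 17, matching y values: 6, 13 (2 points).
  x = 6: rhs = 2, matching y values: none (0 points).
  x = 7: rhs = 4, matching y values: 2, 17 (2 points).
  x = 8: rhs = 10, matching y values: none (0 points).
  x = 9: rhs = 7, matching y values: 8, 11 (2 points).
  x = 10: rhs = 1, matching y values: 1, 18 (2 points).
  x = 11: rhs = 17, matching y values: 6, 13 (2 points).
  x = 12: rhs = 4, matching y values: 2, 17 (2 points).
  x = 13: rhs = 6, matching y values: 5, 14 (2 points).
  x = 14: rhs = 10, matching y values: none (0 points).
  x = 15: rhs = 3, matching y values: none (0 points).
  x = 16: rhs = 10, matching y values: none (0 points).
  x = 17: rhs = 18, matching y values: none (0 points).
  x = 18: rhs = 14, matching y values: none (0 points).
Total affine count: 22.
Full point count |E(F_19)| = 22 + 1 = 23.
Hasse bound: |23 − (19+1)| = |3| = 3 ≤ 2√19 ≈ 8.7178 ✓.


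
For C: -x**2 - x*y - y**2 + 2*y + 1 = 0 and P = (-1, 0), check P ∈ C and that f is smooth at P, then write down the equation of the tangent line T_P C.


Tangent line at P: 2*x + 3*y + 2 = 0.

Step 1: f(-1, 0) = 0, so P lies on C.
Step 2: partial derivatives
  f_x(x, y) = -2*x - y, f_y(x, y) = -x - 2*y + 2.
  f_x(P) = 2, f_y(P) = 3 (gradient nonzero, so P is smooth).
Step 3: tangent line at P: 2·(x − -1) + 3·(y − 0) = 0.
Expanding: 2*x + 3*y + 2 = 0.


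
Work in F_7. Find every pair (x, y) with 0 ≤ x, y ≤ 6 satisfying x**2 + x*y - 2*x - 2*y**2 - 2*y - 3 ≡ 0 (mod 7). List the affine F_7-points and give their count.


Affine F_7-points: {(0, 1), (0, 5), (1, 1), (1, 2), (2, 3), (2, 4), (3, 0), (3, 4), (4, 3), (4, 5), (5, 6), (6, 0), (6, 2)}; count = 13.

For each of the 49 pairs (x, y) ∈ F_7², evaluate f(x, y) mod 7. Record the zeros.
  x = 0: [0↦4, 1↦0, 2↦6, 3↦1, 4↦6, 5↦0, 6↦4]  zeros at y ∈ {1, 5}
  x = 1: [0↦3, 1↦0, 2↦0, 3↦3, 4↦2, 5↦4, 6↦2]  zeros at y ∈ {1, 2}
  x = 2: [0↦4, 1↦2, 2↦3, 3↦0, 4↦0, 5↦3, 6↦2]  zeros at y ∈ {3, 4}
  x = 3: [0↦0, 1↦6, 2↦1, 3↦6, 4↦0, 5↦4, 6↦4]  zeros at y ∈ {0, 4}
  x = 4: [0↦5, 1↦5, 2↦1, 3↦0, 4↦2, 5↦0, 6↦1]  zeros at y ∈ {3, 5}
  x = 5: [0↦5, 1↦6, 2↦3, 3↦3, 4↦6, 5↦5, 6↦0]  zeros at y ∈ {6}
  x = 6: [0↦0, 1↦2, 2↦0, 3↦1, 4↦5, 5↦5, 6↦1]  zeros at y ∈ {0, 2}
Collecting zeros: affine points = {(0, 1), (0, 5), (1, 1), (1, 2), (2, 3), (2, 4), (3, 0), (3, 4), (4, 3), (4, 5), (5, 6), (6, 0), (6, 2)}.
Total count |C(F_7)_aff| = 13.


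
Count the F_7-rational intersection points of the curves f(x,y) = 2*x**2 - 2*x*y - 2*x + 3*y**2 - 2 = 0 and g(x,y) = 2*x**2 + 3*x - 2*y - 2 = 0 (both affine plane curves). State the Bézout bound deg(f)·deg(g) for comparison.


Common zeros: {(1, 5)}; count = 1; Bézout bound = 4.

deg(f) = 2, deg(g) = 2, so Bézout bound = 4.
Scan x ∈ F_7. For each x, list the y ∈ F_7 with f(x, y) ≡ 0 and those with g(x, y) ≡ 0 (mod 7); the common zeros in that column are the intersection.
  x = 0: f ≡ 0 at y ∈ ∅; g ≡ 0 at y ∈ {6}; common: ∅.
  x = 1: f ≡ 0 at y ∈ {5}; g ≡ 0 at y ∈ {5}; common: {5}.
  x = 2: f ≡ 0 at y ∈ ∅; g ≡ 0 at y ∈ {6}; common: ∅.
  x = 3: f ≡ 0 at y ∈ {1}; g ≡ 0 at y ∈ {2}; common: ∅.
  x = 4: f ≡ 0 at y ∈ ∅; g ≡ 0 at y ∈ {0}; common: ∅.
  x = 5: f ≡ 0 at y ∈ {3, 5}; g ≡ 0 at y ∈ {0}; common: ∅.
  x = 6: f ≡ 0 at y ∈ {1, 3}; g ≡ 0 at y ∈ {2}; common: ∅.
Collecting: common zeros = {(1, 5)}, so the count is 1.
Comparison with the Bézout bound: 1 ≤ 4 = deg(f)·deg(g), as expected for curves with no common component (the affine F_7-count falls short of the bound because intersections may lie at infinity, over extension fields, or carry multiplicity).


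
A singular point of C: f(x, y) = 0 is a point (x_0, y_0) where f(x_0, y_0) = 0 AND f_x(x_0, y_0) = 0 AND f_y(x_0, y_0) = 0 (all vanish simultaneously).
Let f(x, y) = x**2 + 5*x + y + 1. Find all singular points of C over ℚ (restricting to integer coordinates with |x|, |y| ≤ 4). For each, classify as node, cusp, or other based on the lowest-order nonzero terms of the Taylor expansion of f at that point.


No singular points in the scanned grid; C is smooth there.

Compute partial derivatives:
  f_x = 2*x + 5.
  f_y = 1.
f_y = 1 is a nonzero constant, so f_y never vanishes: no point (x, y) can satisfy f = f_x = f_y = 0. In particular no (x, y) ∈ {−4, ..., 4}² is singular; the curve is smooth.


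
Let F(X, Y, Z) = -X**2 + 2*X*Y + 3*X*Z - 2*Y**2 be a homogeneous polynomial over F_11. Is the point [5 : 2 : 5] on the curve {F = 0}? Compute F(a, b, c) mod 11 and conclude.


F(5,2,5) ≡ 7 (mod 11); P is NOT on the curve.

Evaluate F(5, 2, 5) term-by-term (mod 11).
  -X**2 ↦ -1·25·1·1 = -25
  2*X*Y ↦ 2·5·2·1 = 20
  3*X*Z ↦ 3·5·1·5 = 75
  -2*Y**2 ↦ -2·1·4·1 = -8
Sum: F(5, 2, 5) = (-25) + (20) + (75) + (-8) = 62.
Reducing mod 11: 62 ≡ 7 (mod 11).
Since F(a, b, c) ≡ 7 ≠ 0 (mod 11), P does NOT lie on the curve.


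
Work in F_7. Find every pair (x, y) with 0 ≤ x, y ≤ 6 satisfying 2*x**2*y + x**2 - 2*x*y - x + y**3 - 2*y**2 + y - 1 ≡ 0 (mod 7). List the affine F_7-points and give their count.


Affine F_7-points: {(0, 4), (1, 4), (2, 6), (4, 1), (6, 6)}; count = 5.

For each of the 49 pairs (x, y) ∈ F_7², evaluate f(x, y) mod 7. Record the zeros.
  x = 0: [0↦6, 1↦6, 2↦1, 3↦4, 4↦0, 5↦2, 6↦2]  zeros at y ∈ {4}
  x = 1: [0↦6, 1↦6, 2↦1, 3↦4, 4↦0, 5↦2, 6↦2]  zeros at y ∈ {4}
  x = 2: [0↦1, 1↦5, 2↦4, 3↦4, 4↦4, 5↦3, 6↦0]  zeros at y ∈ {6}
  x = 3: [0↦5, 1↦3, 2↦3, 3↦4, 4↦5, 5↦5, 6↦3]  zeros at y ∈ ∅
  x = 4: [0↦4, 1↦0, 2↦5, 3↦4, 4↦3, 5↦1, 6↦4]  zeros at y ∈ {1}
  x = 5: [0↦5, 1↦3, 2↦3, 3↦4, 4↦5, 5↦5, 6↦3]  zeros at y ∈ ∅
  x = 6: [0↦1, 1↦5, 2↦4, 3↦4, 4↦4, 5↦3, 6↦0]  zeros at y ∈ {6}
Collecting zeros: affine points = {(0, 4), (1, 4), (2, 6), (4, 1), (6, 6)}.
Total count |C(F_7)_aff| = 5.


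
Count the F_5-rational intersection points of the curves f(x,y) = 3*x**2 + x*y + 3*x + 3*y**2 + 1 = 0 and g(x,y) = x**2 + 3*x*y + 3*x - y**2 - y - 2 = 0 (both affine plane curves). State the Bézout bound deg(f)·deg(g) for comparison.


Common zeros: {(4, 3)}; count = 1; Bézout bound = 4.

deg(f) = 2, deg(g) = 2, so Bézout bound = 4.
Scan x ∈ F_5. For each x, list the y ∈ F_5 with f(x, y) ≡ 0 and those with g(x, y) ≡ 0 (mod 5); the common zeros in that column are the intersection.
  x = 0: f ≡ 0 at y ∈ ∅; g ≡ 0 at y ∈ ∅; common: ∅.
  x = 1: f ≡ 0 at y ∈ ∅; g ≡ 0 at y ∈ ∅; common: ∅.
  x = 2: f ≡ 0 at y ∈ {2, 4}; g ≡ 0 at y ∈ ∅; common: ∅.
  x = 3: f ≡ 0 at y ∈ {2}; g ≡ 0 at y ∈ ∅; common: ∅.
  x = 4: f ≡ 0 at y ∈ {3, 4}; g ≡ 0 at y ∈ {3}; common: {3}.
Collecting: common zeros = {(4, 3)}, so the count is 1.
Comparison with the Bézout bound: 1 ≤ 4 = deg(f)·deg(g), as expected for curves with no common component (the affine F_5-count falls short of the bound because intersections may lie at infinity, over extension fields, or carry multiplicity).


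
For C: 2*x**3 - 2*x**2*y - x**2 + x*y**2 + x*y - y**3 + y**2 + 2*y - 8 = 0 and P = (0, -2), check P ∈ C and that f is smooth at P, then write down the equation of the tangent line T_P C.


Tangent line at P: 2*x - 14*y - 28 = 0.

Step 1: f(0, -2) = 0, so P lies on C.
Step 2: partial derivatives
  f_x(x, y) = 6*x**2 - 4*x*y - 2*x + y**2 + y, f_y(x, y) = -2*x**2 + 2*x*y + x - 3*y**2 + 2*y + 2.
  f_x(P) = 2, f_y(P) = -14 (gradient nonzero, so P is smooth).
Step 3: tangent line at P: 2·(x − 0) + -14·(y − -2) = 0.
Expanding: 2*x - 14*y - 28 = 0.


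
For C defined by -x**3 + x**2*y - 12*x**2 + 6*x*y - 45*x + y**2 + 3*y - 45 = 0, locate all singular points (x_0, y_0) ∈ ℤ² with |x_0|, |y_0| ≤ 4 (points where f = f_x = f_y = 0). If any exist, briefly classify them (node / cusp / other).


Singular points: {(-3, 3)}; classification: cusp.

Compute partial derivatives:
  f_x = -3*x**2 + 2*x*y - 24*x + 6*y - 45.
  f_y = x**2 + 6*x + 2*y + 3.
Scan x_0 ∈ {−4, ..., 4}. For each x_0, f_y(x_0, y) is a polynomial in y; find its integer roots y ∈ {−4, ..., 4}, then test f_x and f at those candidates.
  x = -4: f_y(-4, y) = 2*y - 5; no integer root y with |y| ≤ 4.
  x = -3: f_y(-3, y) = 2*y - 6; vanishes at y ∈ {3}. (-3, 3): f_x = 0, f = 0 — SINGULAR.
  x = -2: f_y(-2, y) = 2*y - 5; no integer root y with |y| ≤ 4.
  x = -1: f_y(-1, y) = 2*y - 2; vanishes at y ∈ {1}. (-1, 1): f_x = -20 ≠ 0.
  x = 0: f_y(0, y) = 2*y + 3; no integer root y with |y| ≤ 4.
  x = 1: f_y(1, y) = 2*y + 10; no integer root y with |y| ≤ 4.
  x = 2: f_y(2, y) = 2*y + 19; no integer root y with |y| ≤ 4.
  x = 3: f_y(3, y) = 2*y + 30; no integer root y with |y| ≤ 4.
  x = 4: f_y(4, y) = 2*y + 43; no integer root y with |y| ≤ 4.
Only singular point on the grid: (-3, 3).
Classify: substitute x = -3 + u, y = 3 + v and expand: f = -u**3 + u**2*v + v**2.
No constant or linear terms (consistent with a singular point). Quadratic part: v**2. Cubic part: -u**3 + u**2*v.
The quadratic part v**2 is a perfect square, so there is a single (double) tangent line v = 0, i.e. y = 3. Restricting the cubic part to that line (v = 0) leaves -u**3 ≠ 0, so f is not divisible by v and the branch is v² ≈ u**3 to lowest order — this is a cusp.
Classification: cusp.


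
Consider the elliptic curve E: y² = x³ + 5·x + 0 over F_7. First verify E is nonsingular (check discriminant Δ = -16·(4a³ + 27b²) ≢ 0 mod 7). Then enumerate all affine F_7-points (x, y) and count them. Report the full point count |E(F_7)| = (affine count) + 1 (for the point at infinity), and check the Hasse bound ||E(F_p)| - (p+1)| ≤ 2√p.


Affine points = {(0, 0), (2, 2), (2, 5), (3, 0), (4, 0), (6, 1), (6, 6)}; affine count = 7; |E(F_7)| = 8.

Discriminant check: Δ ∝ 4a³ + 27b² = 4·5³ + 27·0² = 4·125 + 27·0 ≡ 3 (mod 7). Nonzero ⇒ E is nonsingular.
For each x ∈ F_7, compute rhs = x³ + 5·x + 0 mod 7, then count y ∈ F_7 with y² ≡ rhs.
  x = 0: rhs = 0, matching y values: 0 (1 points).
  x = 1: rhs = 6, matching y values: none (0 points).
  x = 2: rhs = 4, matching y values: 2, 5 (2 points).
  x = 3: rhs = 0, matching y values: 0 (1 points).
  x = 4: rhs = 0, matching y values: 0 (1 points).
  x = 5: rhs = 3, matching y values: none (0 points).
  x = 6: rhs = 1, matching y values: 1, 6 (2 points).
Total affine count: 7.
Full point count |E(F_7)| = 7 + 1 = 8.
Hasse bound: |8 − (7+1)| = |0| = 0 ≤ 2√7 ≈ 5.2915 ✓.


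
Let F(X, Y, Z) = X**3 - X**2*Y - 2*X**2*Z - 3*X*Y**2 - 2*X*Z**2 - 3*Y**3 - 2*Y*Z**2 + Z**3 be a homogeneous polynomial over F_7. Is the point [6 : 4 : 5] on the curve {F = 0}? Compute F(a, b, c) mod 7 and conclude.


F(6,4,5) ≡ 5 (mod 7); P is NOT on the curve.

Evaluate F(6, 4, 5) term-by-term (mod 7).
  X**3 ↦ 1·216·1·1 = 216
  -X**2*Y ↦ -1·36·4·1 = -144
  -2*X**2*Z ↦ -2·36·1·5 = -360
  -3*X*Y**2 ↦ -3·6·16·1 = -288
  -2*X*Z**2 ↦ -2·6·1·25 = -300
  -3*Y**3 ↦ -3·1·64·1 = -192
  -2*Y*Z**2 ↦ -2·1·4·25 = -200
  Z**3 ↦ 1·1·1·125 = 125
Sum: F(6, 4, 5) = (216) + (-144) + (-360) + (-288) + (-300) + (-192) + (-200) + (125) = -1143.
Reducing mod 7: -1143 ≡ 5 (mod 7).
Since F(a, b, c) ≡ 5 ≠ 0 (mod 7), P does NOT lie on the curve.


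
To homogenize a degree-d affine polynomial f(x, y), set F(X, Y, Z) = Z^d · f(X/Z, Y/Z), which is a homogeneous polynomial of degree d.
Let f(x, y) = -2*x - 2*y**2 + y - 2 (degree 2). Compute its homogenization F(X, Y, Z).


F(X, Y, Z) = -2*X*Z - 2*Y**2 + Y*Z - 2*Z**2

deg(f) = 2.
Substitute x = X/Z, y = Y/Z into f, then multiply by Z^2.
  monomial -2·x^1·y^0 ↦ -2·X^1·Y^0·Z^1.
  monomial -2·x^0·y^2 ↦ -2·X^0·Y^2·Z^0.
  monomial 1·x^0·y^1 ↦ 1·X^0·Y^1·Z^1.
  monomial -2·x^0·y^0 ↦ -2·X^0·Y^0·Z^2.
Collecting: F(X, Y, Z) = -2*X*Z - 2*Y**2 + Y*Z - 2*Z**2.


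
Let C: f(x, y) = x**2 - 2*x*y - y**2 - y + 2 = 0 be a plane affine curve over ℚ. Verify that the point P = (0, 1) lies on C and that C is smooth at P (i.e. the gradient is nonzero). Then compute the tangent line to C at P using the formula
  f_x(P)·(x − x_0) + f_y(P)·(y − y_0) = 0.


Tangent line at P: -2*x - 3*y + 3 = 0.

Step 1: f(0, 1) = 0, so P lies on C.
Step 2: partial derivatives
  f_x(x, y) = 2*x - 2*y, f_y(x, y) = -2*x - 2*y - 1.
  f_x(P) = -2, f_y(P) = -3 (gradient nonzero, so P is smooth).
Step 3: tangent line at P: -2·(x − 0) + -3·(y − 1) = 0.
Expanding: -2*x - 3*y + 3 = 0.


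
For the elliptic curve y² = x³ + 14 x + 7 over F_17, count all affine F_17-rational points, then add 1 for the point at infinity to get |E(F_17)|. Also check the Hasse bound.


Affine points = {(2, 3), (2, 14), (3, 5), (3, 12), (4, 5), (4, 12), (5, 7), (5, 10), (6, 1), (6, 16), (8, 6), (8, 11), (10, 5), (10, 12), (11, 8), (11, 9), (12, 4), (12, 13), (16, 3), (16, 14)}; affine count = 20; |E(F_17)| = 21.

Discriminant check: Δ ∝ 4a³ + 27b² = 4·14³ + 27·7² = 4·2744 + 27·49 ≡ 8 (mod 17). Nonzero ⇒ E is nonsingular.
For each x ∈ F_17, compute rhs = x³ + 14·x + 7 mod 17, then count y ∈ F_17 with y² ≡ rhs.
  x = 0: rhs = 7, matching y values: none (0 points).
  x = 1: rhs = 5, matching y values: none (0 points).
  x = 2: rhs = 9, matching y values: 3, 14 (2 points).
  x = 3: rhs = 8, matching y values: 5, 12 (2 points).
  x = 4: rhs = 8, matching y values: 5, 12 (2 points).
  x = 5: rhs = 15, matching y values: 7, 10 (2 points).
  x = 6: rhs = 1, matching y values: 1, 16 (2 points).
  x = 7: rhs = 6, matching y values: none (0 points).
  x = 8: rhs = 2, matching y values: 6, 11 (2 points).
  x = 9: rhs = 12, matching y values: none (0 points).
  x = 10: rhs = 8, matching y values: 5, 12 (2 points).
  x = 11: rhs = 13, matching y values: 8, 9 (2 points).
  x = 12: rhs = 16, matching y values: 4, 13 (2 points).
  x = 13: rhs = 6, matching y values: none (0 points).
  x = 14: rhs = 6, matching y values: none (0 points).
  x = 15: rhs = 5, matching y values: none (0 points).
  x = 16: rhs = 9, matching y values: 3, 14 (2 points).
Total affine count: 20.
Full point count |E(F_17)| = 20 + 1 = 21.
Hasse bound: |21 − (17+1)| = |3| = 3 ≤ 2√17 ≈ 8.2462 ✓.


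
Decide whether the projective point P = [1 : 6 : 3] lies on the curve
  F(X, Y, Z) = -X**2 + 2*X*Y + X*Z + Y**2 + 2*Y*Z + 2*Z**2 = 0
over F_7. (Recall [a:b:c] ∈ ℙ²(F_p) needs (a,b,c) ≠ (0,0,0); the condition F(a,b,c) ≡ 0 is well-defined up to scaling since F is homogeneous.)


F(1,6,3) ≡ 6 (mod 7); P is NOT on the curve.

Evaluate F(1, 6, 3) term-by-term (mod 7).
  -X**2 ↦ -1·1·1·1 = -1
  2*X*Y ↦ 2·1·6·1 = 12
  X*Z ↦ 1·1·1·3 = 3
  Y**2 ↦ 1·1·36·1 = 36
  2*Y*Z ↦ 2·1·6·3 = 36
  2*Z**2 ↦ 2·1·1·9 = 18
Sum: F(1, 6, 3) = (-1) + (12) + (3) + (36) + (36) + (18) = 104.
Reducing mod 7: 104 ≡ 6 (mod 7).
Since F(a, b, c) ≡ 6 ≠ 0 (mod 7), P does NOT lie on the curve.


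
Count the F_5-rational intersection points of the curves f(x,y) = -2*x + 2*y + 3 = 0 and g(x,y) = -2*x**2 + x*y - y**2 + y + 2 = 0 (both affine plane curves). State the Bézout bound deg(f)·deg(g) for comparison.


Common zeros: {(1, 2), (4, 0)}; count = 2; Bézout bound = 2.

deg(f) = 1, deg(g) = 2, so Bézout bound = 2.
Scan x ∈ F_5. For each x, list the y ∈ F_5 with f(x, y) ≡ 0 and those with g(x, y) ≡ 0 (mod 5); the common zeros in that column are the intersection.
  x = 0: f ≡ 0 at y ∈ {1}; g ≡ 0 at y ∈ {2, 4}; common: ∅.
  x = 1: f ≡ 0 at y ∈ {2}; g ≡ 0 at y ∈ {0, 2}; common: {2}.
  x = 2: f ≡ 0 at y ∈ {3}; g ≡ 0 at y ∈ {4}; common: ∅.
  x = 3: f ≡ 0 at y ∈ {4}; g ≡ 0 at y ∈ ∅; common: ∅.
  x = 4: f ≡ 0 at y ∈ {0}; g ≡ 0 at y ∈ {0}; common: {0}.
Collecting: common zeros = {(1, 2), (4, 0)}, so the count is 2.
Comparison with the Bézout bound: 2 ≤ 2 = deg(f)·deg(g), as expected for curves with no common component (the bound is attained).


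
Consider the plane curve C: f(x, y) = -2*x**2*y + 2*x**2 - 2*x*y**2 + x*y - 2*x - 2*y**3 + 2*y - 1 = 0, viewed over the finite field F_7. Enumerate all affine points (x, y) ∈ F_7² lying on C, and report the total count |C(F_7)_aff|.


Affine F_7-points: {(0, 3), (1, 3), (2, 1), (4, 2), (6, 2)}; count = 5.

For each of the 49 pairs (x, y) ∈ F_7², evaluate f(x, y) mod 7. Record the zeros.
  x = 0: [0↦6, 1↦6, 2↦1, 3↦0, 4↦5, 5↦4, 6↦6]  zeros at y ∈ {3}
  x = 1: [0↦6, 1↦3, 2↦5, 3↦0, 4↦4, 5↦5, 6↦5]  zeros at y ∈ {3}
  x = 2: [0↦3, 1↦0, 2↦5, 3↦6, 4↦5, 5↦4, 6↦5]  zeros at y ∈ {1}
  x = 3: [0↦4, 1↦4, 2↦1, 3↦4, 4↦1, 5↦1, 6↦6]  zeros at y ∈ ∅
  x = 4: [0↦2, 1↦1, 2↦0, 3↦1, 4↦6, 5↦3, 6↦1]  zeros at y ∈ {2}
  x = 5: [0↦4, 1↦5, 2↦2, 3↦4, 4↦6, 5↦3, 6↦4]  zeros at y ∈ ∅
  x = 6: [0↦3, 1↦2, 2↦0, 3↦6, 4↦1, 5↦1, 6↦1]  zeros at y ∈ {2}
Collecting zeros: affine points = {(0, 3), (1, 3), (2, 1), (4, 2), (6, 2)}.
Total count |C(F_7)_aff| = 5.


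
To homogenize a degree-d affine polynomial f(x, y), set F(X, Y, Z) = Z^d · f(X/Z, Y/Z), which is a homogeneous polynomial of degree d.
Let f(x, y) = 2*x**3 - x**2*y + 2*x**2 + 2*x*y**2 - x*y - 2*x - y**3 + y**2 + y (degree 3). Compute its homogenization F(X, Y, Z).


F(X, Y, Z) = 2*X**3 - X**2*Y + 2*X**2*Z + 2*X*Y**2 - X*Y*Z - 2*X*Z**2 - Y**3 + Y**2*Z + Y*Z**2

deg(f) = 3.
Substitute x = X/Z, y = Y/Z into f, then multiply by Z^3.
  monomial 2·x^3·y^0 ↦ 2·X^3·Y^0·Z^0.
  monomial -1·x^2·y^1 ↦ -1·X^2·Y^1·Z^0.
  monomial 2·x^2·y^0 ↦ 2·X^2·Y^0·Z^1.
  monomial 2·x^1·y^2 ↦ 2·X^1·Y^2·Z^0.
  monomial -1·x^1·y^1 ↦ -1·X^1·Y^1·Z^1.
  monomial -2·x^1·y^0 ↦ -2·X^1·Y^0·Z^2.
  monomial -1·x^0·y^3 ↦ -1·X^0·Y^3·Z^0.
  monomial 1·x^0·y^2 ↦ 1·X^0·Y^2·Z^1.
  monomial 1·x^0·y^1 ↦ 1·X^0·Y^1·Z^2.
Collecting: F(X, Y, Z) = 2*X**3 - X**2*Y + 2*X**2*Z + 2*X*Y**2 - X*Y*Z - 2*X*Z**2 - Y**3 + Y**2*Z + Y*Z**2.


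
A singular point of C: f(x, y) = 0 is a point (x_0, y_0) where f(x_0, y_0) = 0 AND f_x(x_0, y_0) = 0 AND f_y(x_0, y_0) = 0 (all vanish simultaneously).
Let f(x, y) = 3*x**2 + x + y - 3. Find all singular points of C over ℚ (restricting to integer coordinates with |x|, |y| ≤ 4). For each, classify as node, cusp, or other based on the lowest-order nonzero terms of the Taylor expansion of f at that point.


No singular points in the scanned grid; C is smooth there.

Compute partial derivatives:
  f_x = 6*x + 1.
  f_y = 1.
f_y = 1 is a nonzero constant, so f_y never vanishes: no point (x, y) can satisfy f = f_x = f_y = 0. In particular no (x, y) ∈ {−4, ..., 4}² is singular; the curve is smooth.


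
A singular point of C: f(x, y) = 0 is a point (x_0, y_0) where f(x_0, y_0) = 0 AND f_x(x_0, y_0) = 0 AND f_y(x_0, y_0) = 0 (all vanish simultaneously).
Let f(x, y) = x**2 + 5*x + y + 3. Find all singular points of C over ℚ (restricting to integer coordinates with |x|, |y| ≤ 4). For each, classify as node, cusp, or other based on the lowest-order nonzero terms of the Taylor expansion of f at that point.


No singular points in the scanned grid; C is smooth there.

Compute partial derivatives:
  f_x = 2*x + 5.
  f_y = 1.
f_y = 1 is a nonzero constant, so f_y never vanishes: no point (x, y) can satisfy f = f_x = f_y = 0. In particular no (x, y) ∈ {−4, ..., 4}² is singular; the curve is smooth.


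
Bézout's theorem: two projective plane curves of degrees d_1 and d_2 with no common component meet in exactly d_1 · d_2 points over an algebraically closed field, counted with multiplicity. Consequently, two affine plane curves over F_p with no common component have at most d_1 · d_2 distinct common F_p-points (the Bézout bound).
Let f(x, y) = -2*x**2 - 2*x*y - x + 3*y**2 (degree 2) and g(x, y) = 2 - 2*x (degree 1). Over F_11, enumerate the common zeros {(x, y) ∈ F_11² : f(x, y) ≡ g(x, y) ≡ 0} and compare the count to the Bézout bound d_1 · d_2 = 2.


Common zeros: ∅; count = 0; Bézout bound = 2.

deg(f) = 2, deg(g) = 1, so Bézout bound = 2.
Scan x ∈ F_11. For each x, list the y ∈ F_11 with f(x, y) ≡ 0 and those with g(x, y) ≡ 0 (mod 11); the common zeros in that column are the intersection.
  x = 0: f ≡ 0 at y ∈ {0}; g ≡ 0 at y ∈ ∅; common: ∅.
  x = 1: f ≡ 0 at y ∈ ∅; g ≡ 0 at y ∈ {0, 1, 2, 3, 4, 5, 6, 7, 8, 9, 10}; common: ∅.
  x = 2: f ≡ 0 at y ∈ {1, 4}; g ≡ 0 at y ∈ ∅; common: ∅.
  x = 3: f ≡ 0 at y ∈ ∅; g ≡ 0 at y ∈ ∅; common: ∅.
  x = 4: f ≡ 0 at y ∈ {3, 7}; g ≡ 0 at y ∈ ∅; common: ∅.
  x = 5: f ≡ 0 at y ∈ {0, 7}; g ≡ 0 at y ∈ ∅; common: ∅.
  x = 6: f ≡ 0 at y ∈ ∅; g ≡ 0 at y ∈ ∅; common: ∅.
  x = 7: f ≡ 0 at y ∈ {2, 10}; g ≡ 0 at y ∈ ∅; common: ∅.
  x = 8: f ≡ 0 at y ∈ ∅; g ≡ 0 at y ∈ ∅; common: ∅.
  x = 9: f ≡ 0 at y ∈ {3}; g ≡ 0 at y ∈ ∅; common: ∅.
  x = 10: f ≡ 0 at y ∈ {4, 10}; g ≡ 0 at y ∈ ∅; common: ∅.
Collecting: common zeros = ∅, so the count is 0.
Comparison with the Bézout bound: 0 ≤ 2 = deg(f)·deg(g), as expected for curves with no common component (the affine F_11-count falls short of the bound because intersections may lie at infinity, over extension fields, or carry multiplicity).


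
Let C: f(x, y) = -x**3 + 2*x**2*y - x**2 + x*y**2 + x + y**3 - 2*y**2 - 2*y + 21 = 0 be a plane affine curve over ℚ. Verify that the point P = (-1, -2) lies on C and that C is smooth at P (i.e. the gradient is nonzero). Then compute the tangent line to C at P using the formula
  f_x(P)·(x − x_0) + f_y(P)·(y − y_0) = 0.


Tangent line at P: 12*x + 24*y + 60 = 0.

Step 1: f(-1, -2) = 0, so P lies on C.
Step 2: partial derivatives
  f_x(x, y) = -3*x**2 + 4*x*y - 2*x + y**2 + 1, f_y(x, y) = 2*x**2 + 2*x*y + 3*y**2 - 4*y - 2.
  f_x(P) = 12, f_y(P) = 24 (gradient nonzero, so P is smooth).
Step 3: tangent line at P: 12·(x − -1) + 24·(y − -2) = 0.
Expanding: 12*x + 24*y + 60 = 0.


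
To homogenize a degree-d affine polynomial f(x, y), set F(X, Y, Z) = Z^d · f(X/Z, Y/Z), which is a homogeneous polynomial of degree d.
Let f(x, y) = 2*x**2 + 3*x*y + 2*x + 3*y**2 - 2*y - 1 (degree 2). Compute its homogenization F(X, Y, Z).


F(X, Y, Z) = 2*X**2 + 3*X*Y + 2*X*Z + 3*Y**2 - 2*Y*Z - Z**2

deg(f) = 2.
Substitute x = X/Z, y = Y/Z into f, then multiply by Z^2.
  monomial 2·x^2·y^0 ↦ 2·X^2·Y^0·Z^0.
  monomial 3·x^1·y^1 ↦ 3·X^1·Y^1·Z^0.
  monomial 2·x^1·y^0 ↦ 2·X^1·Y^0·Z^1.
  monomial 3·x^0·y^2 ↦ 3·X^0·Y^2·Z^0.
  monomial -2·x^0·y^1 ↦ -2·X^0·Y^1·Z^1.
  monomial -1·x^0·y^0 ↦ -1·X^0·Y^0·Z^2.
Collecting: F(X, Y, Z) = 2*X**2 + 3*X*Y + 2*X*Z + 3*Y**2 - 2*Y*Z - Z**2.


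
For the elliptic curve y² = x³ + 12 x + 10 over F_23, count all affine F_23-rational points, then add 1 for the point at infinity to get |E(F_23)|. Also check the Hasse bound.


Affine points = {(1, 0), (3, 2), (3, 21), (7, 0), (10, 7), (10, 16), (11, 1), (11, 22), (14, 1), (14, 22), (15, 0), (18, 3), (18, 20), (19, 6), (19, 17), (20, 4), (20, 19), (21, 1), (21, 22)}; affine count = 19; |E(F_23)| = 20.

Discriminant check: Δ ∝ 4a³ + 27b² = 4·12³ + 27·10² = 4·1728 + 27·100 ≡ 21 (mod 23). Nonzero ⇒ E is nonsingular.
For each x ∈ F_23, compute rhs = x³ + 12·x + 10 mod 23, then count y ∈ F_23 with y² ≡ rhs.
  x = 0: rhs = 10, matching y values: none (0 points).
  x = 1: rhs = 0, matching y values: 0 (1 points).
  x = 2: rhs = 19, matching y values: none (0 points).
  x = 3: rhs = 4, matching y values: 2, 21 (2 points).
  x = 4: rhs = 7, matching y values: none (0 points).
  x = 5: rhs = 11, matching y values: none (0 points).
  x = 6: rhs = 22, matching y values: none (0 points).
  x = 7: rhs = 0, matching y values: 0 (1 points).
  x = 8: rhs = 20, matching y values: none (0 points).
  x = 9: rhs = 19, matching y values: none (0 points).
  x = 10: rhs = 3, matching y values: 7, 16 (2 points).
  x = 11: rhs = 1, matching y values: 1, 22 (2 points).
  x = 12: rhs = 19, matching y values: none (0 points).
  x = 13: rhs = 17, matching y values: none (0 points).
  x = 14: rhs = 1, matching y values: 1, 22 (2 points).
  x = 15: rhs = 0, matching y values: 0 (1 points).
  x = 16: rhs = 20, matching y values: none (0 points).
  x = 17: rhs = 21, matching y values: none (0 points).
  x = 18: rhs = 9, matching y values: 3, 20 (2 points).
  x = 19: rhs = 13, matching y values: 6, 17 (2 points).
  x = 20: rhs = 16, matching y values: 4, 19 (2 points).
  x = 21: rhs = 1, matching y values: 1, 22 (2 points).
  x = 22: rhs = 20, matching y values: none (0 points).
Total affine count: 19.
Full point count |E(F_23)| = 19 + 1 = 20.
Hasse bound: |20 − (23+1)| = |-4| = 4 ≤ 2√23 ≈ 9.5917 ✓.


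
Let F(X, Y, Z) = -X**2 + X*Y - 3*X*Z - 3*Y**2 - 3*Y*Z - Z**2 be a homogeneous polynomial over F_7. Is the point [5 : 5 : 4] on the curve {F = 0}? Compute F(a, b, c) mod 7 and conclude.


F(5,5,4) ≡ 6 (mod 7); P is NOT on the curve.

Evaluate F(5, 5, 4) term-by-term (mod 7).
  -X**2 ↦ -1·25·1·1 = -25
  X*Y ↦ 1·5·5·1 = 25
  -3*X*Z ↦ -3·5·1·4 = -60
  -3*Y**2 ↦ -3·1·25·1 = -75
  -3*Y*Z ↦ -3·1·5·4 = -60
  -Z**2 ↦ -1·1·1·16 = -16
Sum: F(5, 5, 4) = (-25) + (25) + (-60) + (-75) + (-60) + (-16) = -211.
Reducing mod 7: -211 ≡ 6 (mod 7).
Since F(a, b, c) ≡ 6 ≠ 0 (mod 7), P does NOT lie on the curve.


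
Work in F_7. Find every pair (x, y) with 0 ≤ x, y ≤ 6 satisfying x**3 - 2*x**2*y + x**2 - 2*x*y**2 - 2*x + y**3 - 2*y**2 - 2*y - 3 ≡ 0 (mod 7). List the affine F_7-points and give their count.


Affine F_7-points: {(0, 2), (0, 3), (0, 4), (2, 5), (3, 1), (5, 2), (6, 3)}; count = 7.

For each of the 49 pairs (x, y) ∈ F_7², evaluate f(x, y) mod 7. Record the zeros.
  x = 0: [0↦4, 1↦1, 2↦0, 3↦0, 4↦0, 5↦6, 6↦3]  zeros at y ∈ {2, 3, 4}
  x = 1: [0↦4, 1↦4, 2↦2, 3↦4, 4↦2, 5↦2, 6↦3]  zeros at y ∈ ∅
  x = 2: [0↦5, 1↦4, 2↦4, 3↦4, 4↦3, 5↦0, 6↦1]  zeros at y ∈ {5}
  x = 3: [0↦6, 1↦0, 2↦5, 3↦6, 4↦2, 5↦6, 6↦3]  zeros at y ∈ {1}
  x = 4: [0↦6, 1↦5, 2↦4, 3↦2, 4↦5, 5↦5, 6↦1]  zeros at y ∈ ∅
  x = 5: [0↦4, 1↦4, 2↦0, 3↦5, 4↦4, 5↦3, 6↦1]  zeros at y ∈ {2}
  x = 6: [0↦6, 1↦3, 2↦6, 3↦0, 4↦5, 5↦6, 6↦2]  zeros at y ∈ {3}
Collecting zeros: affine points = {(0, 2), (0, 3), (0, 4), (2, 5), (3, 1), (5, 2), (6, 3)}.
Total count |C(F_7)_aff| = 7.


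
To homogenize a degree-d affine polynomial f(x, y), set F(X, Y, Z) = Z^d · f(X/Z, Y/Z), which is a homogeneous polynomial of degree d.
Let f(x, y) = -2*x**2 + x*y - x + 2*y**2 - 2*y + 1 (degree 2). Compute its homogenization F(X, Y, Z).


F(X, Y, Z) = -2*X**2 + X*Y - X*Z + 2*Y**2 - 2*Y*Z + Z**2

deg(f) = 2.
Substitute x = X/Z, y = Y/Z into f, then multiply by Z^2.
  monomial -2·x^2·y^0 ↦ -2·X^2·Y^0·Z^0.
  monomial 1·x^1·y^1 ↦ 1·X^1·Y^1·Z^0.
  monomial -1·x^1·y^0 ↦ -1·X^1·Y^0·Z^1.
  monomial 2·x^0·y^2 ↦ 2·X^0·Y^2·Z^0.
  monomial -2·x^0·y^1 ↦ -2·X^0·Y^1·Z^1.
  monomial 1·x^0·y^0 ↦ 1·X^0·Y^0·Z^2.
Collecting: F(X, Y, Z) = -2*X**2 + X*Y - X*Z + 2*Y**2 - 2*Y*Z + Z**2.


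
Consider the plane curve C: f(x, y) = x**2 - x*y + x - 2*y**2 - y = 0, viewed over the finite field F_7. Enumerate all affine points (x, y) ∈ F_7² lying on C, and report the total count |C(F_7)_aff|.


Affine F_7-points: {(0, 0), (0, 3), (2, 3), (2, 6), (3, 6), (6, 0)}; count = 6.

For each of the 49 pairs (x, y) ∈ F_7², evaluate f(x, y) mod 7. Record the zeros.
  x = 0: [0↦0, 1↦4, 2↦4, 3↦0, 4↦6, 5↦1, 6↦6]  zeros at y ∈ {0, 3}
  x = 1: [0↦2, 1↦5, 2↦4, 3↦6, 4↦4, 5↦5, 6↦2]  zeros at y ∈ ∅
  x = 2: [0↦6, 1↦1, 2↦6, 3↦0, 4↦4, 5↦4, 6↦0]  zeros at y ∈ {3, 6}
  x = 3: [0↦5, 1↦6, 2↦3, 3↦3, 4↦6, 5↦5, 6↦0]  zeros at y ∈ {6}
  x = 4: [0↦6, 1↦6, 2↦2, 3↦1, 4↦3, 5↦1, 6↦2]  zeros at y ∈ ∅
  x = 5: [0↦2, 1↦1, 2↦3, 3↦1, 4↦2, 5↦6, 6↦6]  zeros at y ∈ ∅
  x = 6: [0↦0, 1↦5, 2↦6, 3↦3, 4↦3, 5↦6, 6↦5]  zeros at y ∈ {0}
Collecting zeros: affine points = {(0, 0), (0, 3), (2, 3), (2, 6), (3, 6), (6, 0)}.
Total count |C(F_7)_aff| = 6.
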